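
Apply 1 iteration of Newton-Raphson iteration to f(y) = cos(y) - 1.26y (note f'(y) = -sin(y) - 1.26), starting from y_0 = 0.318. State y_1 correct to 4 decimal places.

0.6672

Newton update: y ← y − f(y)/f'(y).
y_0 = 0.318000: f = 0.549183, f' = -1.572667 → y_1 = 0.318000 - (0.549183)/(-1.572667) = 0.667205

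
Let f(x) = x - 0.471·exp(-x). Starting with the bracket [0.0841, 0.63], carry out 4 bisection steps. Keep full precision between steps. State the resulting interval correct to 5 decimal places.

f(0.084100) = -0.348909, f(0.630000) = 0.379149 (opposite signs)
step 1: m = 0.357050, f(m) = 0.027474 > 0 → root in [0.084100, 0.357050]
step 2: m = 0.220575, f(m) = -0.157194 < 0 → root in [0.220575, 0.357050]
step 3: m = 0.288812, f(m) = -0.064038 < 0 → root in [0.288812, 0.357050]
step 4: m = 0.322931, f(m) = -0.018084 < 0 → root in [0.322931, 0.357050]

[0.32293, 0.35705]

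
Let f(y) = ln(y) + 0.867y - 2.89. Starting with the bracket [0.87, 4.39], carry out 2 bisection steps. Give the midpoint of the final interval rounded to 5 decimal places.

f(0.870000) = -2.274972, f(4.390000) = 2.395459 (opposite signs)
step 1: m = 2.630000, f(m) = 0.357194 > 0 → root in [0.870000, 2.630000]
step 2: m = 1.750000, f(m) = -0.813134 < 0 → root in [1.750000, 2.630000]
Midpoint of [1.750000, 2.630000] = 2.190000

2.19000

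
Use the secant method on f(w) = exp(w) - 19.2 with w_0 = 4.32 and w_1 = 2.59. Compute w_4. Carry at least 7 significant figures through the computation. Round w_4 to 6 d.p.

2.950759

f(w_0) = 55.988628, f(w_1) = -5.870228
w_2 = 2.590000 - (-5.870228)·(2.590000 - 4.320000)/(-5.870228 - (55.988628)) = 2.754172; f(w_2) = -3.491970
w_3 = 2.754172 - (-3.491970)·(2.754172 - 2.590000)/(-3.491970 - (-5.870228)) = 2.995224; f(w_3) = 0.789837
w_4 = 2.995224 - (0.789837)·(2.995224 - 2.754172)/(0.789837 - (-3.491970)) = 2.950759; f(w_4) = -0.079545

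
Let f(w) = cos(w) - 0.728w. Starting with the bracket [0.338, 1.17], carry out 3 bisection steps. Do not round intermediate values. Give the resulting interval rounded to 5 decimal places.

[0.85800, 0.96200]

f(0.338000) = 0.697356, f(1.170000) = -0.461608 (opposite signs)
step 1: m = 0.754000, f(m) = 0.180044 > 0 → root in [0.754000, 1.170000]
step 2: m = 0.962000, f(m) = -0.128456 < 0 → root in [0.754000, 0.962000]
step 3: m = 0.858000, f(m) = 0.029328 > 0 → root in [0.858000, 0.962000]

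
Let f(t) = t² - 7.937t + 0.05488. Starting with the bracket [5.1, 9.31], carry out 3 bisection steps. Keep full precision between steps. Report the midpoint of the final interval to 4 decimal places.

7.9944

f(5.100000) = -14.413820, f(9.310000) = 12.837510 (opposite signs)
step 1: m = 7.205000, f(m) = -5.219180 < 0 → root in [7.205000, 9.310000]
step 2: m = 8.257500, f(m) = 2.701409 > 0 → root in [7.205000, 8.257500]
step 3: m = 7.731250, f(m) = -1.535825 < 0 → root in [7.731250, 8.257500]
Midpoint of [7.731250, 8.257500] = 7.994375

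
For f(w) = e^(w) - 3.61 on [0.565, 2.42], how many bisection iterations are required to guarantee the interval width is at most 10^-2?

8

Initial width b − a = 2.42 − 0.565 = 1.855000.
After n steps the width is (b−a)/2^n; need (b−a)/2^n ≤ 10^-2.
So n ≥ log₂(1.855000/10^-2) = log₂(185.5000) ≈ 7.5353.
Hence n = 8.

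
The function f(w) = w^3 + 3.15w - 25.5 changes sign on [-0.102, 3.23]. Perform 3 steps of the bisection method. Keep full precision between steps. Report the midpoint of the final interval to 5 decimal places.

2.60525

f(-0.102000) = -25.822361, f(3.230000) = 18.372767 (opposite signs)
step 1: m = 1.564000, f(m) = -16.747706 < 0 → root in [1.564000, 3.230000]
step 2: m = 2.397000, f(m) = -4.177225 < 0 → root in [2.397000, 3.230000]
step 3: m = 2.813500, f(m) = 5.633578 > 0 → root in [2.397000, 2.813500]
Midpoint of [2.397000, 2.813500] = 2.605250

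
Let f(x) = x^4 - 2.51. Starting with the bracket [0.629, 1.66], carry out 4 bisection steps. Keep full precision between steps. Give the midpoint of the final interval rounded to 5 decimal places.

1.24116

f(0.629000) = -2.353468, f(1.660000) = 5.083331 (opposite signs)
step 1: m = 1.144500, f(m) = -0.794214 < 0 → root in [1.144500, 1.660000]
step 2: m = 1.402250, f(m) = 1.356356 > 0 → root in [1.144500, 1.402250]
step 3: m = 1.273375, f(m) = 0.119210 > 0 → root in [1.144500, 1.273375]
step 4: m = 1.208937, f(m) = -0.373930 < 0 → root in [1.208937, 1.273375]
Midpoint of [1.208937, 1.273375] = 1.241156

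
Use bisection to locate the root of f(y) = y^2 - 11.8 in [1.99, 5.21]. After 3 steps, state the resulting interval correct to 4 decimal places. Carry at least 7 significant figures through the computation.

[3.1975, 3.6000]

f(1.990000) = -7.839900, f(5.210000) = 15.344100 (opposite signs)
step 1: m = 3.600000, f(m) = 1.160000 > 0 → root in [1.990000, 3.600000]
step 2: m = 2.795000, f(m) = -3.987975 < 0 → root in [2.795000, 3.600000]
step 3: m = 3.197500, f(m) = -1.575994 < 0 → root in [3.197500, 3.600000]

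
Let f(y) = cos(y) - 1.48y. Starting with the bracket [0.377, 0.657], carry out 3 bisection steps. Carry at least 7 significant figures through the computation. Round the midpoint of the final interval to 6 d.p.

0.569500

f(0.377000) = 0.371813, f(0.657000) = -0.180532 (opposite signs)
step 1: m = 0.517000, f(m) = 0.104146 > 0 → root in [0.517000, 0.657000]
step 2: m = 0.587000, f(m) = -0.036154 < 0 → root in [0.517000, 0.587000]
step 3: m = 0.552000, f(m) = 0.034517 > 0 → root in [0.552000, 0.587000]
Midpoint of [0.552000, 0.587000] = 0.569500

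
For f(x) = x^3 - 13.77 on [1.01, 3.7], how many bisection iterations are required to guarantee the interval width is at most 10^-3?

Initial width b − a = 3.7 − 1.01 = 2.690000.
After n steps the width is (b−a)/2^n; need (b−a)/2^n ≤ 10^-3.
So n ≥ log₂(2.690000/10^-3) = log₂(2690.0000) ≈ 11.3934.
Hence n = 12.

12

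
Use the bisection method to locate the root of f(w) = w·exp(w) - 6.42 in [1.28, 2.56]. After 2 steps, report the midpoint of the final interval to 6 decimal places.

f(1.280000) = -1.816301, f(2.560000) = 26.695692 (opposite signs)
step 1: m = 1.920000, f(m) = 6.676240 > 0 → root in [1.280000, 1.920000]
step 2: m = 1.600000, f(m) = 1.504852 > 0 → root in [1.280000, 1.600000]
Midpoint of [1.280000, 1.600000] = 1.440000

1.440000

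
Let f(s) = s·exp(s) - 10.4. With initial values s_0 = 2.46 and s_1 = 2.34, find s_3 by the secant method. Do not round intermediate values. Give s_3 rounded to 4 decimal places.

1.8343

f(s_0) = 18.393836, f(s_1) = 13.892094
s_2 = 2.340000 - (13.892094)·(2.340000 - 2.460000)/(13.892094 - (18.393836)) = 1.969688; f(s_2) = 3.719581
s_3 = 1.969688 - (3.719581)·(1.969688 - 2.340000)/(3.719581 - (13.892094)) = 1.834283; f(s_3) = 1.083789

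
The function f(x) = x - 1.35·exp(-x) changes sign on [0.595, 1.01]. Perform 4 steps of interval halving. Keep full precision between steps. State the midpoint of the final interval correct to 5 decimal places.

f(0.595000) = -0.149609, f(1.010000) = 0.518304 (opposite signs)
step 1: m = 0.802500, f(m) = 0.197420 > 0 → root in [0.595000, 0.802500]
step 2: m = 0.698750, f(m) = 0.027521 > 0 → root in [0.595000, 0.698750]
step 3: m = 0.646875, f(m) = -0.060093 < 0 → root in [0.646875, 0.698750]
step 4: m = 0.672813, f(m) = -0.016054 < 0 → root in [0.672813, 0.698750]
Midpoint of [0.672813, 0.698750] = 0.685781

0.68578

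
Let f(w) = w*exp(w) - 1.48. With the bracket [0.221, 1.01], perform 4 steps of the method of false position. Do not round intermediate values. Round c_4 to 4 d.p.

False-position update: c = (a·f(b) − b·f(a))/(f(b) − f(a)); replace the endpoint whose sign matches f(c).
f(0.221000) = -1.204342, f(1.010000) = 1.293057
step 1: c = 0.601486, f(c) = -0.382391 < 0 → new bracket [0.601486, 1.010000]
step 2: c = 0.694722, f(c) = -0.088366 < 0 → new bracket [0.694722, 1.010000]
step 3: c = 0.714890, f(c) = -0.018794 < 0 → new bracket [0.714890, 1.010000]
step 4: c = 0.719117, f(c) = -0.003925 < 0 → new bracket [0.719117, 1.010000]

0.7191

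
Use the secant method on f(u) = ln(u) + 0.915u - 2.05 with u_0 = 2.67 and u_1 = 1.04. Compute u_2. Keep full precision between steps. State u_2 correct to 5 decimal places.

Secant update: u_(k+1) = u_k − f(u_k)·(u_k − u_(k-1))/(f(u_k) − f(u_(k-1))).
f(u_0) = 1.375128, f(u_1) = -1.059179
u_2 = 1.040000 - (-1.059179)·(1.040000 - 2.670000)/(-1.059179 - (1.375128)) = 1.749221; f(u_2) = 0.109708

1.74922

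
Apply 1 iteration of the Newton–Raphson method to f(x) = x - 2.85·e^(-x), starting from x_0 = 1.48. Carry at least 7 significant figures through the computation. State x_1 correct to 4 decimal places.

f'(x) = 1 + 2.85·e^(-x)
x_0 = 1.480000: f = 0.831233, f' = 1.648767 → x_1 = 1.480000 - (0.831233)/(1.648767) = 0.975846

0.9758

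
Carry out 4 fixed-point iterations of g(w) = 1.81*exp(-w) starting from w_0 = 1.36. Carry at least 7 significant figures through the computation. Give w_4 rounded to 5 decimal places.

w_1 = g(1.360000) = 0.464556
w_2 = g(0.464556) = 1.137429
w_3 = g(1.137429) = 0.580362
w_4 = g(0.580362) = 1.013049

1.01305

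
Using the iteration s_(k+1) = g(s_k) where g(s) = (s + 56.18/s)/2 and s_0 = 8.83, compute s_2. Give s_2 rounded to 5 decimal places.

7.49600

s_1 = g(8.830000) = 7.596200
s_2 = g(7.596200) = 7.496002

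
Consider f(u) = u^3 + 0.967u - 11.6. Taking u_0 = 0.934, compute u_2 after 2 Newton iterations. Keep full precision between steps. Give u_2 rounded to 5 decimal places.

f'(u) = 3u^2 + 0.967
u_0 = 0.934000: f = -9.882041, f' = 3.584068 → u_1 = 0.934000 - (-9.882041)/(3.584068) = 3.691214
u_1 = 3.691214: f = 42.262408, f' = 41.842176 → u_2 = 3.691214 - (42.262408)/(41.842176) = 2.681170

2.68117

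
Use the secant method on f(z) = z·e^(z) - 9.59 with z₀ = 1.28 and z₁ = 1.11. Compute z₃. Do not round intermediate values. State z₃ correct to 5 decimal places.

f(z_0) = -4.986301, f(z_1) = -6.221862
z_2 = 1.110000 - (-6.221862)·(1.110000 - 1.280000)/(-6.221862 - (-4.986301)) = 1.966062; f(z_2) = 4.452581
z_3 = 1.966062 - (4.452581)·(1.966062 - 1.110000)/(4.452581 - (-6.221862)) = 1.608977; f(z_3) = -1.548826

1.60898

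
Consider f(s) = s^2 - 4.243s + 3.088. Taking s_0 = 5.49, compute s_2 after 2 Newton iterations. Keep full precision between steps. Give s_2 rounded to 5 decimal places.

3.44144

f'(s) = 2s - 4.243
s_0 = 5.490000: f = 9.934030, f' = 6.737000 → s_1 = 5.490000 - (9.934030)/(6.737000) = 4.015452
s_1 = 4.015452: f = 2.174292, f' = 3.787904 → s_2 = 4.015452 - (2.174292)/(3.787904) = 3.441443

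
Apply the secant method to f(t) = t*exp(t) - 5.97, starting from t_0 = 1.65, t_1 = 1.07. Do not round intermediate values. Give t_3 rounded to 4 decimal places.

1.4458

f(t_0) = 2.621517, f(t_1) = -2.850544
t_2 = 1.070000 - (-2.850544)·(1.070000 - 1.650000)/(-2.850544 - (2.621517)) = 1.372138; f(t_2) = -0.558602
t_3 = 1.372138 - (-0.558602)·(1.372138 - 1.070000)/(-0.558602 - (-2.850544)) = 1.445776; f(t_3) = 0.167528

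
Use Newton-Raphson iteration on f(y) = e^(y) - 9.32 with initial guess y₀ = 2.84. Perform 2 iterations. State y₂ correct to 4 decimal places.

2.2432

f'(y) = e^(y)
y_0 = 2.840000: f = 7.795766, f' = 17.115766 → y_1 = 2.840000 - (7.795766)/(17.115766) = 2.384527
y_1 = 2.384527: f = 1.533930, f' = 10.853930 → y_2 = 2.384527 - (1.533930)/(10.853930) = 2.243202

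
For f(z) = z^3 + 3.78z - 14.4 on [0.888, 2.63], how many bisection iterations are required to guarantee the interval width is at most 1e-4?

15

Initial width b − a = 2.63 − 0.888 = 1.742000.
After n steps the width is (b−a)/2^n; need (b−a)/2^n ≤ 1e-4.
So n ≥ log₂(1.742000/1e-4) = log₂(17420.0000) ≈ 14.0885.
Hence n = 15.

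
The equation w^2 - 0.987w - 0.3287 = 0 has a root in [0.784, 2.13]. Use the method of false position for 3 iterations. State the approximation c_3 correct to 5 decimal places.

f(0.784000) = -0.487852, f(2.130000) = 2.105890
step 1: c = 1.037167, f(c) = -0.276669 < 0 → new bracket [1.037167, 2.130000]
step 2: c = 1.164069, f(c) = -0.122579 < 0 → new bracket [1.164069, 2.130000]
step 3: c = 1.217201, f(c) = -0.048499 < 0 → new bracket [1.217201, 2.130000]

1.21720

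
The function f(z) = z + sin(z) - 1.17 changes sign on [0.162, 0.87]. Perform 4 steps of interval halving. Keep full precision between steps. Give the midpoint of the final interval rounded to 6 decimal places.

0.582375

f(0.162000) = -0.846708, f(0.870000) = 0.464329 (opposite signs)
step 1: m = 0.516000, f(m) = -0.160595 < 0 → root in [0.516000, 0.870000]
step 2: m = 0.693000, f(m) = 0.161848 > 0 → root in [0.516000, 0.693000]
step 3: m = 0.604500, f(m) = 0.002851 > 0 → root in [0.516000, 0.604500]
step 4: m = 0.560250, f(m) = -0.078352 < 0 → root in [0.560250, 0.604500]
Midpoint of [0.560250, 0.604500] = 0.582375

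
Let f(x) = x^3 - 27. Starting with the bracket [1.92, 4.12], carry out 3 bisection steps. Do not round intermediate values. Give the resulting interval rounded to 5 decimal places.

[2.74500, 3.02000]

f(1.920000) = -19.922112, f(4.120000) = 42.934528 (opposite signs)
step 1: m = 3.020000, f(m) = 0.543608 > 0 → root in [1.920000, 3.020000]
step 2: m = 2.470000, f(m) = -11.930777 < 0 → root in [2.470000, 3.020000]
step 3: m = 2.745000, f(m) = -6.316356 < 0 → root in [2.745000, 3.020000]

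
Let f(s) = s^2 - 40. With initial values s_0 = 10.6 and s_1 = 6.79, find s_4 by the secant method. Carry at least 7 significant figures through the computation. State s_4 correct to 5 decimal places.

6.32459

f(s_0) = 72.360000, f(s_1) = 6.104100
s_2 = 6.790000 - (6.104100)·(6.790000 - 10.600000)/(6.104100 - (72.360000)) = 6.438988; f(s_2) = 1.460565
s_3 = 6.438988 - (1.460565)·(6.438988 - 6.790000)/(1.460565 - (6.104100)) = 6.328581; f(s_3) = 0.050944
s_4 = 6.328581 - (0.050944)·(6.328581 - 6.438988)/(0.050944 - (1.460565)) = 6.324591; f(s_4) = 0.000456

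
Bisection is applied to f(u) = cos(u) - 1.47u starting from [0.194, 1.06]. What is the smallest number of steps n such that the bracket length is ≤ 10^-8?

Initial width b − a = 1.06 − 0.194 = 0.866000.
After n steps the width is (b−a)/2^n; need (b−a)/2^n ≤ 10^-8.
So n ≥ log₂(0.866000/10^-8) = log₂(86600000.0000) ≈ 26.3679.
Hence n = 27.

27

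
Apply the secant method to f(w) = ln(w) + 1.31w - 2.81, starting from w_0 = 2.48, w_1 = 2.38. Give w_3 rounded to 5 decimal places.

1.72914

Secant update: w_(k+1) = w_k − f(w_k)·(w_k − w_(k-1))/(f(w_k) − f(w_(k-1))).
f(w_0) = 1.347059, f(w_1) = 1.174900
w_2 = 2.380000 - (1.174900)·(2.380000 - 2.480000)/(1.174900 - (1.347059)) = 1.697546; f(w_2) = -0.057032
w_3 = 1.697546 - (-0.057032)·(1.697546 - 2.380000)/(-0.057032 - (1.174900)) = 1.729140; f(w_3) = 0.002797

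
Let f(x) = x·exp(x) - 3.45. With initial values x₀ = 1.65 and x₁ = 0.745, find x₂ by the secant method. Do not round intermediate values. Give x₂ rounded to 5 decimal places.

0.98738

Secant update: x_(k+1) = x_k − f(x_k)·(x_k − x_(k-1))/(f(x_k) − f(x_(k-1))).
f(x_0) = 5.141517, f(x_1) = -1.880701
x_2 = 0.745000 - (-1.880701)·(0.745000 - 1.650000)/(-1.880701 - (5.141517)) = 0.987378; f(x_2) = -0.799690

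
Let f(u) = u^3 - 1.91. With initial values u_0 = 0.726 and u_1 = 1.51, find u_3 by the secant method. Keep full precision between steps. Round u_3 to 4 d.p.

1.2161

f(u_0) = -1.527343, f(u_1) = 1.532951
u_2 = 1.510000 - (1.532951)·(1.510000 - 0.726000)/(1.532951 - (-1.527343)) = 1.117282; f(u_2) = -0.515277
u_3 = 1.117282 - (-0.515277)·(1.117282 - 1.510000)/(-0.515277 - (1.532951)) = 1.216079; f(u_3) = -0.111606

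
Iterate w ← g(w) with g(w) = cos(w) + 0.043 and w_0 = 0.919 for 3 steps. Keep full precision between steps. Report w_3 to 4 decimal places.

0.7110

w_1 = g(0.919000) = 0.649615
w_2 = g(0.649615) = 0.839316
w_3 = g(0.839316) = 0.710972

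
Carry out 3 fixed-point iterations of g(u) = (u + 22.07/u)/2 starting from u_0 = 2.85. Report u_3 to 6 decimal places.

4.697993

u_1 = g(2.850000) = 5.296930
u_2 = g(5.296930) = 4.731747
u_3 = g(4.731747) = 4.697993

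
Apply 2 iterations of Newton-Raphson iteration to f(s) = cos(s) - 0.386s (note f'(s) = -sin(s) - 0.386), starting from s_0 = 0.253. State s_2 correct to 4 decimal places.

s_0 = 0.253000: f = 0.870508, f' = -0.636310 → s_1 = 0.253000 - (0.870508)/(-0.636310) = 1.621057
s_1 = 1.621057: f = -0.675968, f' = -1.384737 → s_2 = 1.621057 - (-0.675968)/(-1.384737) = 1.132901

1.1329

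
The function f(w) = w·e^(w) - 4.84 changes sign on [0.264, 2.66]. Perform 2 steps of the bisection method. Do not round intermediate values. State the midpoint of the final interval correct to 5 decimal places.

f(0.264000) = -4.496238, f(2.660000) = 33.188129 (opposite signs)
step 1: m = 1.462000, f(m) = 1.467916 > 0 → root in [0.264000, 1.462000]
step 2: m = 0.863000, f(m) = -2.794465 < 0 → root in [0.863000, 1.462000]
Midpoint of [0.863000, 1.462000] = 1.162500

1.16250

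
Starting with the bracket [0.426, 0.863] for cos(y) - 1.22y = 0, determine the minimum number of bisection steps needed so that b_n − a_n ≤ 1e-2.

6

Initial width b − a = 0.863 − 0.426 = 0.437000.
After n steps the width is (b−a)/2^n; need (b−a)/2^n ≤ 1e-2.
So n ≥ log₂(0.437000/1e-2) = log₂(43.7000) ≈ 5.4496.
Hence n = 6.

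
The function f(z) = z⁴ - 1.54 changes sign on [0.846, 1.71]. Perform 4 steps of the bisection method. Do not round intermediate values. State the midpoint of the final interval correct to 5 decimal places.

1.08900

f(0.846000) = -1.027751, f(1.710000) = 7.010361 (opposite signs)
step 1: m = 1.278000, f(m) = 1.127617 > 0 → root in [0.846000, 1.278000]
step 2: m = 1.062000, f(m) = -0.267968 < 0 → root in [1.062000, 1.278000]
step 3: m = 1.170000, f(m) = 0.333887 > 0 → root in [1.062000, 1.170000]
step 4: m = 1.116000, f(m) = 0.011161 > 0 → root in [1.062000, 1.116000]
Midpoint of [1.062000, 1.116000] = 1.089000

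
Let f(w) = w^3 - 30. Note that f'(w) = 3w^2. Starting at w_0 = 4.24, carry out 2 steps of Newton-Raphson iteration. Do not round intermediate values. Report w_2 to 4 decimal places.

w_0 = 4.240000: f = 46.225024, f' = 53.932800 → w_1 = 4.240000 - (46.225024)/(53.932800) = 3.382914
w_1 = 3.382914: f = 8.714445, f' = 34.332330 → w_2 = 3.382914 - (8.714445)/(34.332330) = 3.129088

3.1291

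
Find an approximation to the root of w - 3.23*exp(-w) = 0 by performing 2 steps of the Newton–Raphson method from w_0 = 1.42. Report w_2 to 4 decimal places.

1.0879

Newton update: w ← w − f(w)/f'(w).
f'(w) = 1 + 3.23*exp(-w)
w_0 = 1.420000: f = 0.639264, f' = 1.780736 → w_1 = 1.420000 - (0.639264)/(1.780736) = 1.061012
w_1 = 1.061012: f = -0.056909, f' = 2.117921 → w_2 = 1.061012 - (-0.056909)/(2.117921) = 1.087882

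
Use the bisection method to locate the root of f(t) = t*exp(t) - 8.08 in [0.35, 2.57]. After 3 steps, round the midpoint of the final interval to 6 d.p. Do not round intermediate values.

f(0.350000) = -7.583326, f(2.570000) = 25.499169 (opposite signs)
step 1: m = 1.460000, f(m) = -1.793299 < 0 → root in [1.460000, 2.570000]
step 2: m = 2.015000, f(m) = 7.033966 > 0 → root in [1.460000, 2.015000]
step 3: m = 1.737500, f(m) = 1.794417 > 0 → root in [1.460000, 1.737500]
Midpoint of [1.460000, 1.737500] = 1.598750

1.598750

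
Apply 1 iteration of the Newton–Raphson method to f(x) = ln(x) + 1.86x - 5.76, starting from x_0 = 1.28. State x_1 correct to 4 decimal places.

2.4659

f'(x) = 1/x + 1.86
x_0 = 1.280000: f = -3.132340, f' = 2.641250 → x_1 = 1.280000 - (-3.132340)/(2.641250) = 2.465931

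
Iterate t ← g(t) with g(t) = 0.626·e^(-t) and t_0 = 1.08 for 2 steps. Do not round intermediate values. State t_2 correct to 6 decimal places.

t_1 = g(1.080000) = 0.212587
t_2 = g(0.212587) = 0.506115

0.506115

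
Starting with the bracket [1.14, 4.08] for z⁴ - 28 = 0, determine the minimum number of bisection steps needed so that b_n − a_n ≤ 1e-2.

9

Initial width b − a = 4.08 − 1.14 = 2.940000.
After n steps the width is (b−a)/2^n; need (b−a)/2^n ≤ 1e-2.
So n ≥ log₂(2.940000/1e-2) = log₂(294.0000) ≈ 8.1997.
Hence n = 9.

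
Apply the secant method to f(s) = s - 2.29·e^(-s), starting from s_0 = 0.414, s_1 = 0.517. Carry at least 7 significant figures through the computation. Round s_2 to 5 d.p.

Secant update: s_(k+1) = s_k − f(s_k)·(s_k − s_(k-1))/(f(s_k) − f(s_(k-1))).
f(s_0) = -1.099692, f(s_1) = -0.848543
s_2 = 0.517000 - (-0.848543)·(0.517000 - 0.414000)/(-0.848543 - (-1.099692)) = 0.864999; f(s_2) = -0.099210

0.86500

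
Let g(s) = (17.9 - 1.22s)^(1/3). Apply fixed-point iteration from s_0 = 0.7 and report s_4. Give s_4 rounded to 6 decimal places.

s_1 = g(0.700000) = 2.573599
s_2 = g(2.573599) = 2.453000
s_3 = g(2.453000) = 2.461123
s_4 = g(2.461123) = 2.460578

2.460578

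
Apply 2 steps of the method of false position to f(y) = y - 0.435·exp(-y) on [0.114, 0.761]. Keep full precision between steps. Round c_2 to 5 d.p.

0.31713

f(0.114000) = -0.274132, f(0.761000) = 0.557768
step 1: c = 0.327203, f(c) = 0.013595 > 0 → new bracket [0.114000, 0.327203]
step 2: c = 0.317129, f(c) = 0.000346 > 0 → new bracket [0.114000, 0.317129]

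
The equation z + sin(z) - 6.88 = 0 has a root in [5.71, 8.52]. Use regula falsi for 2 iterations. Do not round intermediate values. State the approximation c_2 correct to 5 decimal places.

False-position update: c = (a·f(b) − b·f(a))/(f(b) − f(a)); replace the endpoint whose sign matches f(c).
f(5.710000) = -1.712311, f(8.520000) = 2.426288
step 1: c = 6.872614, f(c) = 0.548501 > 0 → new bracket [5.710000, 6.872614]
step 2: c = 6.590550, f(c) = 0.013097 > 0 → new bracket [5.710000, 6.590550]

6.59055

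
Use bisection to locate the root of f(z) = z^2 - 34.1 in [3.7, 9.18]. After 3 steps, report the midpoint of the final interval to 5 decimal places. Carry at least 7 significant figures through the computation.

6.09750

f(3.700000) = -20.410000, f(9.180000) = 50.172400 (opposite signs)
step 1: m = 6.440000, f(m) = 7.373600 > 0 → root in [3.700000, 6.440000]
step 2: m = 5.070000, f(m) = -8.395100 < 0 → root in [5.070000, 6.440000]
step 3: m = 5.755000, f(m) = -0.979975 < 0 → root in [5.755000, 6.440000]
Midpoint of [5.755000, 6.440000] = 6.097500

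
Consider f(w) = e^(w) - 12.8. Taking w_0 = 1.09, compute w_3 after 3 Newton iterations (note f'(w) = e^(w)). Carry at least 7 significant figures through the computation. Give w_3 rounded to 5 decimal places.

w_0 = 1.090000: f = -9.825726, f' = 2.974274 → w_1 = 1.090000 - (-9.825726)/(2.974274) = 4.393571
w_1 = 4.393571: f = 68.128910, f' = 80.928910 → w_2 = 4.393571 - (68.128910)/(80.928910) = 3.551735
w_2 = 3.551735: f = 22.073758, f' = 34.873758 → w_3 = 3.551735 - (22.073758)/(34.873758) = 2.918773

2.91877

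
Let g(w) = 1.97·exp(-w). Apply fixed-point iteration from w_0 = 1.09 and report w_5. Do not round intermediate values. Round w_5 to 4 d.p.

0.7503

w_1 = g(1.090000) = 0.662346
w_2 = g(0.662346) = 1.015811
w_3 = g(1.015811) = 0.713354
w_4 = g(0.713354) = 0.965296
w_5 = g(0.965296) = 0.750315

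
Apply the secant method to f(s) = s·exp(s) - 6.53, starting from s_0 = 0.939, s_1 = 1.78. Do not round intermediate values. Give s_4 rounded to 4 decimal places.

1.4846

Secant update: s_(k+1) = s_k − f(s_k)·(s_k − s_(k-1))/(f(s_k) − f(s_(k-1))).
f(s_0) = -4.128580, f(s_1) = 4.025144
s_2 = 1.780000 - (4.025144)·(1.780000 - 0.939000)/(4.025144 - (-4.128580)) = 1.364834; f(s_2) = -1.186572
s_3 = 1.364834 - (-1.186572)·(1.364834 - 1.780000)/(-1.186572 - (4.025144)) = 1.459357; f(s_3) = -0.250110
s_4 = 1.459357 - (-0.250110)·(1.459357 - 1.364834)/(-0.250110 - (-1.186572)) = 1.484602; f(s_4) = 0.021855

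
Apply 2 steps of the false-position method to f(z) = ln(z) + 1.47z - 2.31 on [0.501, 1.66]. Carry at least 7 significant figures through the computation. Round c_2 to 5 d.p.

1.36855

f(0.501000) = -2.264679, f(1.660000) = 0.637018
step 1: c = 1.405561, f(c) = 0.096612 > 0 → new bracket [0.501000, 1.405561]
step 2: c = 1.368551, f(c) = 0.015523 > 0 → new bracket [0.501000, 1.368551]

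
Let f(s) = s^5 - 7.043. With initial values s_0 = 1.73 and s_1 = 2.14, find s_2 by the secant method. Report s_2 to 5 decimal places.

1.61205

f(s_0) = 8.453389, f(s_1) = 37.838655
s_2 = 2.140000 - (37.838655)·(2.140000 - 1.730000)/(37.838655 - (8.453389)) = 1.612053; f(s_2) = 3.843725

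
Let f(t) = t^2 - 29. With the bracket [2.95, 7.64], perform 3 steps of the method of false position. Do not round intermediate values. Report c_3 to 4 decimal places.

5.3689

f(2.950000) = -20.297500, f(7.640000) = 29.369600
step 1: c = 4.866667, f(c) = -5.315556 < 0 → new bracket [4.866667, 7.640000]
step 2: c = 5.291684, f(c) = -0.998076 < 0 → new bracket [5.291684, 7.640000]
step 3: c = 5.368865, f(c) = -0.175288 < 0 → new bracket [5.368865, 7.640000]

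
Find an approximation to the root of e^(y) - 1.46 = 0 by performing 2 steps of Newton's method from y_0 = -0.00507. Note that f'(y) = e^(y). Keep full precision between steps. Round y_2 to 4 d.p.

0.3819

y_0 = -0.005070: f = -0.465057, f' = 0.994943 → y_1 = -0.005070 - (-0.465057)/(0.994943) = 0.462351
y_1 = 0.462351: f = 0.127803, f' = 1.587803 → y_2 = 0.462351 - (0.127803)/(1.587803) = 0.381861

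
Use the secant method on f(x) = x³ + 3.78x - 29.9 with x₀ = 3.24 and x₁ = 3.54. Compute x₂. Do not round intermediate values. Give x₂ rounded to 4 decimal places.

f(x_0) = 16.359424, f(x_1) = 27.843064
x_2 = 3.540000 - (27.843064)·(3.540000 - 3.240000)/(27.843064 - (16.359424)) = 2.812624; f(x_2) = 2.981988

2.8126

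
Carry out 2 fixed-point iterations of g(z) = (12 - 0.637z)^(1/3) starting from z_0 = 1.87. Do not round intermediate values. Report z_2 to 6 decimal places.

2.196107

z_1 = g(1.870000) = 2.211020
z_2 = g(2.211020) = 2.196107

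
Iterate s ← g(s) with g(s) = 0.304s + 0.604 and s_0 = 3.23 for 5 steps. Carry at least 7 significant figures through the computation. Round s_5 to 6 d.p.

0.873949

s_1 = g(3.230000) = 1.585920
s_2 = g(1.585920) = 1.086120
s_3 = g(1.086120) = 0.934180
s_4 = g(0.934180) = 0.887991
s_5 = g(0.887991) = 0.873949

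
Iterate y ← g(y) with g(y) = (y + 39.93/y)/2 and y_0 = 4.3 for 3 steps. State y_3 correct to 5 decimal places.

y_1 = g(4.300000) = 6.793023
y_2 = g(6.793023) = 6.335556
y_3 = g(6.335556) = 6.319040

6.31904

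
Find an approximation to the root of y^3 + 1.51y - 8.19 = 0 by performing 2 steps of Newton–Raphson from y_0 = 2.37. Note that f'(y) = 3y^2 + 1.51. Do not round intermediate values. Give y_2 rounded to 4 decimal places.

y_0 = 2.370000: f = 8.700753, f' = 18.360700 → y_1 = 2.370000 - (8.700753)/(18.360700) = 1.896121
y_1 = 1.896121: f = 1.490217, f' = 12.295823 → y_2 = 1.896121 - (1.490217)/(12.295823) = 1.774924

1.7749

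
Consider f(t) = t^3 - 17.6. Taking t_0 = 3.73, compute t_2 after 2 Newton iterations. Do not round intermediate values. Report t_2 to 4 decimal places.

Newton update: t ← t − f(t)/f'(t).
f'(t) = 3t^2
t_0 = 3.730000: f = 34.295117, f' = 41.738700 → t_1 = 3.730000 - (34.295117)/(41.738700) = 2.908338
t_1 = 2.908338: f = 6.999965, f' = 25.375284 → t_2 = 2.908338 - (6.999965)/(25.375284) = 2.632480

2.6325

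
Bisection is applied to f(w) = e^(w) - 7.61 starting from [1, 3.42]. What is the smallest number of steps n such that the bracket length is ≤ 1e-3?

12

Initial width b − a = 3.42 − 1 = 2.420000.
After n steps the width is (b−a)/2^n; need (b−a)/2^n ≤ 1e-3.
So n ≥ log₂(2.420000/1e-3) = log₂(2420.0000) ≈ 11.2408.
Hence n = 12.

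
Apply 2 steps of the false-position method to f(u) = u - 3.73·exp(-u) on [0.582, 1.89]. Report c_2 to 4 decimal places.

1.1823

False-position update: c = (a·f(b) − b·f(a))/(f(b) − f(a)); replace the endpoint whose sign matches f(c).
f(0.582000) = -1.502248, f(1.890000) = 1.326502
step 1: c = 1.276632, f(c) = 0.236054 > 0 → new bracket [0.582000, 1.276632]
step 2: c = 1.182304, f(c) = 0.038792 > 0 → new bracket [0.582000, 1.182304]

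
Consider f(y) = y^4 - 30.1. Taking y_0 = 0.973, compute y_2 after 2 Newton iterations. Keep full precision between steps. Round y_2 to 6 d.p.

f'(y) = 4y^3
y_0 = 0.973000: f = -29.203704, f' = 3.684669 → y_1 = 0.973000 - (-29.203704)/(3.684669) = 8.898733
y_1 = 8.898733: f = 6240.551613, f' = 2818.671705 → y_2 = 8.898733 - (6240.551613)/(2818.671705) = 6.684728

6.684728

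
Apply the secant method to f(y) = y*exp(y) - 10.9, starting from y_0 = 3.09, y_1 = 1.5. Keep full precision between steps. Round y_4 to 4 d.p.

f(y_0) = 57.009171, f(y_1) = -4.177466
y_2 = 1.500000 - (-4.177466)·(1.500000 - 3.090000)/(-4.177466 - (57.009171)) = 1.608556; f(y_2) = -2.864311
y_3 = 1.608556 - (-2.864311)·(1.608556 - 1.500000)/(-2.864311 - (-4.177466)) = 1.845343; f(y_3) = 0.781516
y_4 = 1.845343 - (0.781516)·(1.845343 - 1.608556)/(0.781516 - (-2.864311)) = 1.794585; f(y_4) = -0.102017

1.7946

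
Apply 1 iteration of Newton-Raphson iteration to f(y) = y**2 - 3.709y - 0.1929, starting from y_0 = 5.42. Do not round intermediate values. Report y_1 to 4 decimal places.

Newton update: y ← y − f(y)/f'(y).
f'(y) = 2y - 3.709
y_0 = 5.420000: f = 9.080720, f' = 7.131000 → y_1 = 5.420000 - (9.080720)/(7.131000) = 4.146585

4.1466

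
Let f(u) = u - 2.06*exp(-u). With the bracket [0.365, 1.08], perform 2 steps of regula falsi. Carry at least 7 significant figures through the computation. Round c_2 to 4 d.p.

0.8694

False-position update: c = (a·f(b) − b·f(a))/(f(b) − f(a)); replace the endpoint whose sign matches f(c).
f(0.365000) = -1.065045, f(1.080000) = 0.380433
step 1: c = 0.891820, f(c) = 0.047408 > 0 → new bracket [0.365000, 0.891820]
step 2: c = 0.869369, f(c) = 0.005785 > 0 → new bracket [0.365000, 0.869369]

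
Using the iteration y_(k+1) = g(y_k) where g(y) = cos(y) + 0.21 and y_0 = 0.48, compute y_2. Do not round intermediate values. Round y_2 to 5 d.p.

0.66627

y_1 = g(0.480000) = 1.096995
y_2 = g(1.096995) = 0.666272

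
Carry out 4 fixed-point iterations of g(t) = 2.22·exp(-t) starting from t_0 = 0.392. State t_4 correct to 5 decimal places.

t_1 = g(0.392000) = 1.500063
t_2 = g(1.500063) = 0.495318
t_3 = g(0.495318) = 1.352818
t_4 = g(1.352818) = 0.573894

0.57389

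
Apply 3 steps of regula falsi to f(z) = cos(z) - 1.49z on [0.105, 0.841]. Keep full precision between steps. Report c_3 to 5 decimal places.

0.56628

False-position update: c = (a·f(b) − b·f(a))/(f(b) − f(a)); replace the endpoint whose sign matches f(c).
f(0.105000) = 0.838043, f(0.841000) = -0.586372
step 1: c = 0.538019, f(c) = 0.057076 > 0 → new bracket [0.538019, 0.841000]
step 2: c = 0.564895, f(c) = 0.002951 > 0 → new bracket [0.564895, 0.841000]
step 3: c = 0.566278, f(c) = 0.000150 > 0 → new bracket [0.566278, 0.841000]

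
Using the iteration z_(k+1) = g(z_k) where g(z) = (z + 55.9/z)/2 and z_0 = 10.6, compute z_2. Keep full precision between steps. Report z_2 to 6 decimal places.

z_1 = g(10.600000) = 7.936792
z_2 = g(7.936792) = 7.489970

7.489970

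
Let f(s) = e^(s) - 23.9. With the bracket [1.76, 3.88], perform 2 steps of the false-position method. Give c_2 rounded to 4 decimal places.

f(1.760000) = -18.087563, f(3.880000) = 24.524215
step 1: c = 2.659883, f(c) = -9.605377 < 0 → new bracket [2.659883, 3.880000]
step 2: c = 3.003271, f(c) = -3.748654 < 0 → new bracket [3.003271, 3.880000]

3.0033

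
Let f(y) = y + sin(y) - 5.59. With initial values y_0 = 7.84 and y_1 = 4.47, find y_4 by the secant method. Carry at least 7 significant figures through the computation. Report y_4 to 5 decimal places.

f(y_0) = 3.249902, f(y_1) = -2.090767
y_2 = 4.470000 - (-2.090767)·(4.470000 - 7.840000)/(-2.090767 - (3.249902)) = 5.789289; f(y_2) = -0.274771
y_3 = 5.789289 - (-0.274771)·(5.789289 - 4.470000)/(-0.274771 - (-2.090767)) = 5.988905; f(y_3) = 0.108855
y_4 = 5.988905 - (0.108855)·(5.988905 - 5.789289)/(0.108855 - (-0.274771)) = 5.932264; f(y_4) = -0.001499

5.93226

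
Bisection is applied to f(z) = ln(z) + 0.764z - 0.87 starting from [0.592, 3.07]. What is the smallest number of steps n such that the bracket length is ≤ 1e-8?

Initial width b − a = 3.07 − 0.592 = 2.478000.
After n steps the width is (b−a)/2^n; need (b−a)/2^n ≤ 1e-8.
So n ≥ log₂(2.478000/1e-8) = log₂(247800000.0000) ≈ 27.8846.
Hence n = 28.

28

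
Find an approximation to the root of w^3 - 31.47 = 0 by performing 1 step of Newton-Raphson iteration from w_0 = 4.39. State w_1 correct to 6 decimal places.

3.470977

f'(w) = 3w^2
w_0 = 4.390000: f = 53.134519, f' = 57.816300 → w_1 = 4.390000 - (53.134519)/(57.816300) = 3.470977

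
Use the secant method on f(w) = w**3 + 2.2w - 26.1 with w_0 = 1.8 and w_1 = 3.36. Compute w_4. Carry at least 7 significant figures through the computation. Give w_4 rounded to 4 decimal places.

f(w_0) = -16.308000, f(w_1) = 19.225056
w_2 = 3.360000 - (19.225056)·(3.360000 - 1.800000)/(19.225056 - (-16.308000)) = 2.515967; f(w_2) = -4.638584
w_3 = 2.515967 - (-4.638584)·(2.515967 - 3.360000)/(-4.638584 - (19.225056)) = 2.680029; f(w_3) = -0.954486
w_4 = 2.680029 - (-0.954486)·(2.680029 - 2.515967)/(-0.954486 - (-4.638584)) = 2.722534; f(w_4) = 0.069527

2.7225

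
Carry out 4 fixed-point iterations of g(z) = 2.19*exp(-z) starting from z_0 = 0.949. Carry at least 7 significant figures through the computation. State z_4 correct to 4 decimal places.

z_1 = g(0.949000) = 0.847810
z_2 = g(0.847810) = 0.938091
z_3 = g(0.938091) = 0.857110
z_4 = g(0.857110) = 0.929407

0.9294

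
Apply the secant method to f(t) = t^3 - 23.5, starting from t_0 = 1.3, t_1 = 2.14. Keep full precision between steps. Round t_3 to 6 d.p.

2.672104

f(t_0) = -21.303000, f(t_1) = -13.699656
t_2 = 2.140000 - (-13.699656)·(2.140000 - 1.300000)/(-13.699656 - (-21.303000)) = 3.653507; f(t_2) = 25.267408
t_3 = 3.653507 - (25.267408)·(3.653507 - 2.140000)/(25.267408 - (-13.699656)) = 2.672104; f(t_3) = -4.420810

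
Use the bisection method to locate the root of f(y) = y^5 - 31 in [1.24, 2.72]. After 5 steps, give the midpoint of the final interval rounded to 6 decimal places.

2.003125

f(1.240000) = -28.068375, f(2.720000) = 117.882797 (opposite signs)
step 1: m = 1.980000, f(m) = -0.568318 < 0 → root in [1.980000, 2.720000]
step 2: m = 2.350000, f(m) = 40.670315 > 0 → root in [1.980000, 2.350000]
step 3: m = 2.165000, f(m) = 16.565219 > 0 → root in [1.980000, 2.165000]
step 4: m = 2.072500, f(m) = 7.236021 > 0 → root in [1.980000, 2.072500]
step 5: m = 2.026250, f(m) = 3.155853 > 0 → root in [1.980000, 2.026250]
Midpoint of [1.980000, 2.026250] = 2.003125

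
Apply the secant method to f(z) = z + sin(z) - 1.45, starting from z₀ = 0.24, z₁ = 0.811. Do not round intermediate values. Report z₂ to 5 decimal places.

f(z_0) = -0.972297, f(z_1) = 0.085976
z_2 = 0.811000 - (0.085976)·(0.811000 - 0.240000)/(0.085976 - (-0.972297)) = 0.764611; f(z_2) = 0.006867

0.76461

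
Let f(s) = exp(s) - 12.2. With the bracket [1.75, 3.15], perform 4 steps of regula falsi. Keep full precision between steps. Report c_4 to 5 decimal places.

f(1.750000) = -6.445397, f(3.150000) = 11.136065
step 1: c = 2.263243, f(c) = -2.585786 < 0 → new bracket [2.263243, 3.150000]
step 2: c = 2.430346, f(c) = -0.837189 < 0 → new bracket [2.430346, 3.150000]
step 3: c = 2.480665, f(c) = -0.250790 < 0 → new bracket [2.480665, 3.150000]
step 4: c = 2.495407, f(c) = -0.073333 < 0 → new bracket [2.495407, 3.150000]

2.49541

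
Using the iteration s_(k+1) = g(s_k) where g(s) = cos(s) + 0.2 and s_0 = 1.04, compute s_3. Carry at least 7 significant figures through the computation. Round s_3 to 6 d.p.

s_1 = g(1.040000) = 0.706220
s_2 = g(0.706220) = 0.960820
s_3 = g(0.960820) = 0.772848

0.772848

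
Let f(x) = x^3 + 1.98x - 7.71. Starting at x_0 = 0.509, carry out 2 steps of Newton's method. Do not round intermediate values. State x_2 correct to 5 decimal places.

2.07175

f'(x) = 3x^2 + 1.98
x_0 = 0.509000: f = -6.570308, f' = 2.757243 → x_1 = 0.509000 - (-6.570308)/(2.757243) = 2.891927
x_1 = 2.891927: f = 22.201890, f' = 27.069719 → x_2 = 2.891927 - (22.201890)/(27.069719) = 2.071752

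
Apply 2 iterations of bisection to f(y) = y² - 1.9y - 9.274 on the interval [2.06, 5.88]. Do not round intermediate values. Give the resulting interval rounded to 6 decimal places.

[3.970000, 4.925000]

f(2.060000) = -8.944400, f(5.880000) = 14.128400 (opposite signs)
step 1: m = 3.970000, f(m) = -1.056100 < 0 → root in [3.970000, 5.880000]
step 2: m = 4.925000, f(m) = 5.624125 > 0 → root in [3.970000, 4.925000]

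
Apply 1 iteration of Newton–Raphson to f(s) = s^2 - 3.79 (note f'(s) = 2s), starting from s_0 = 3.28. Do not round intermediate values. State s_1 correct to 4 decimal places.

2.2177

s_0 = 3.280000: f = 6.968400, f' = 6.560000 → s_1 = 3.280000 - (6.968400)/(6.560000) = 2.217744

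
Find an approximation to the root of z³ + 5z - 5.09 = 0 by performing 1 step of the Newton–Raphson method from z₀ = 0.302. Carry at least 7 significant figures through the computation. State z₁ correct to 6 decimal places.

Newton update: z ← z − f(z)/f'(z).
f'(z) = 3z² + 5
z_0 = 0.302000: f = -3.552456, f' = 5.273612 → z_1 = 0.302000 - (-3.552456)/(5.273612) = 0.975629

0.975629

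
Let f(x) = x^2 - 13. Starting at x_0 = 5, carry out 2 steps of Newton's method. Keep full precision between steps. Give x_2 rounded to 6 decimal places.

f'(x) = 2x
x_0 = 5.000000: f = 12.000000, f' = 10.000000 → x_1 = 5.000000 - (12.000000)/(10.000000) = 3.800000
x_1 = 3.800000: f = 1.440000, f' = 7.600000 → x_2 = 3.800000 - (1.440000)/(7.600000) = 3.610526

3.610526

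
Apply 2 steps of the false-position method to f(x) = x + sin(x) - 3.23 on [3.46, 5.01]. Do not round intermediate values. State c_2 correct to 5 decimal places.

3.71555

False-position update: c = (a·f(b) − b·f(a))/(f(b) − f(a)); replace the endpoint whose sign matches f(c).
f(3.460000) = -0.083054, f(5.010000) = 0.823960
step 1: c = 3.601932, f(c) = -0.072320 < 0 → new bracket [3.601932, 5.010000]
step 2: c = 3.715548, f(c) = -0.057410 < 0 → new bracket [3.715548, 5.010000]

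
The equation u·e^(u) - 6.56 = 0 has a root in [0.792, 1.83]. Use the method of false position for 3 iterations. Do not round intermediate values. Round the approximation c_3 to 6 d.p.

1.476415

False-position update: c = (a·f(b) − b·f(a))/(f(b) − f(a)); replace the endpoint whose sign matches f(c).
f(0.792000) = -4.811416, f(1.830000) = 4.848013
step 1: c = 1.309034, f(c) = -1.713180 < 0 → new bracket [1.309034, 1.830000]
step 2: c = 1.445062, f(c) = -0.429879 < 0 → new bracket [1.445062, 1.830000]
step 3: c = 1.476415, f(c) = -0.097400 < 0 → new bracket [1.476415, 1.830000]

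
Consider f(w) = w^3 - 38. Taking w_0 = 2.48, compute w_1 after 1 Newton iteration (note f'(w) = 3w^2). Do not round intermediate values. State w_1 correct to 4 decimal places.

Newton update: w ← w − f(w)/f'(w).
w_0 = 2.480000: f = -22.747008, f' = 18.451200 → w_1 = 2.480000 - (-22.747008)/(18.451200) = 3.712820

3.7128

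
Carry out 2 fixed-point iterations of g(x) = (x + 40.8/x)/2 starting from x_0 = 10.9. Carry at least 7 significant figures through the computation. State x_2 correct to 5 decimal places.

x_1 = g(10.900000) = 7.321560
x_2 = g(7.321560) = 6.447071

6.44707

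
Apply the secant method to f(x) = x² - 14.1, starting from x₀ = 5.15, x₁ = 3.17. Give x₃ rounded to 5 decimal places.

f(x_0) = 12.422500, f(x_1) = -4.051100
x_2 = 3.170000 - (-4.051100)·(3.170000 - 5.150000)/(-4.051100 - (12.422500)) = 3.656911; f(x_2) = -0.727002
x_3 = 3.656911 - (-0.727002)·(3.656911 - 3.170000)/(-0.727002 - (-4.051100)) = 3.763402; f(x_3) = 0.063192

3.76340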